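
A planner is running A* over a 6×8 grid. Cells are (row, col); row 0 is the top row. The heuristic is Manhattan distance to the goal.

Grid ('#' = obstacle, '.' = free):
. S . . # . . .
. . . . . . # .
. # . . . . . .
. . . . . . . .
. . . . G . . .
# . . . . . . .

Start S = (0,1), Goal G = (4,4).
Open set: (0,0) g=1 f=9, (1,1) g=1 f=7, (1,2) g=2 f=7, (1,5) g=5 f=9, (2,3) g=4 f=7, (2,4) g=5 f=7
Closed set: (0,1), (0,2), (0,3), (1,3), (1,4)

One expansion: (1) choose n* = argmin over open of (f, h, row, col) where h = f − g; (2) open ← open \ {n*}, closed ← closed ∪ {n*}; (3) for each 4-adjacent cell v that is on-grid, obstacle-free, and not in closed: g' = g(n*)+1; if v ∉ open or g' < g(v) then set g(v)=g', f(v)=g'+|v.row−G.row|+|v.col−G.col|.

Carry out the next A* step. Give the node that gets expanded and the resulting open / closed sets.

step 1: expand (2,4) (f=7, h=2) → closed; open now [(0,0) g=1 f=9, (1,1) g=1 f=7, (1,2) g=2 f=7, (1,5) g=5 f=9, (2,3) g=4 f=7, (2,5) g=6 f=9, (3,4) g=6 f=7]

expanded=(2,4); open=[(0,0) g=1 f=9, (1,1) g=1 f=7, (1,2) g=2 f=7, (1,5) g=5 f=9, (2,3) g=4 f=7, (2,5) g=6 f=9, (3,4) g=6 f=7]; closed=[(0,1), (0,2), (0,3), (1,3), (1,4), (2,4)]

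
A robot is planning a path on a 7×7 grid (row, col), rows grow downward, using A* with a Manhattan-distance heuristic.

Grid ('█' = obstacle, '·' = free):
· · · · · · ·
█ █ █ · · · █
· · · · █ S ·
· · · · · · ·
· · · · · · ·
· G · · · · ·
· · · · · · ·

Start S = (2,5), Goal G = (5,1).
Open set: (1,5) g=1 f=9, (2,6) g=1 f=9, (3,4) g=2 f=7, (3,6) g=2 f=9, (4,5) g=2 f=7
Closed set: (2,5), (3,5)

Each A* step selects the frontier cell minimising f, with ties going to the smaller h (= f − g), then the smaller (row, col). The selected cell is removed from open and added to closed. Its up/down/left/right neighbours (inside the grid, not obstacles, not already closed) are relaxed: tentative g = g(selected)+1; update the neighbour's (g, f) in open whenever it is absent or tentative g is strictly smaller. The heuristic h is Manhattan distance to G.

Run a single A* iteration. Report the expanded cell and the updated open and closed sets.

expanded=(3,4); open=[(1,5) g=1 f=9, (2,6) g=1 f=9, (3,3) g=3 f=7, (3,6) g=2 f=9, (4,4) g=3 f=7, (4,5) g=2 f=7]; closed=[(2,5), (3,4), (3,5)]

step 1: expand (3,4) (f=7, h=5) → closed; open now [(1,5) g=1 f=9, (2,6) g=1 f=9, (3,3) g=3 f=7, (3,6) g=2 f=9, (4,4) g=3 f=7, (4,5) g=2 f=7]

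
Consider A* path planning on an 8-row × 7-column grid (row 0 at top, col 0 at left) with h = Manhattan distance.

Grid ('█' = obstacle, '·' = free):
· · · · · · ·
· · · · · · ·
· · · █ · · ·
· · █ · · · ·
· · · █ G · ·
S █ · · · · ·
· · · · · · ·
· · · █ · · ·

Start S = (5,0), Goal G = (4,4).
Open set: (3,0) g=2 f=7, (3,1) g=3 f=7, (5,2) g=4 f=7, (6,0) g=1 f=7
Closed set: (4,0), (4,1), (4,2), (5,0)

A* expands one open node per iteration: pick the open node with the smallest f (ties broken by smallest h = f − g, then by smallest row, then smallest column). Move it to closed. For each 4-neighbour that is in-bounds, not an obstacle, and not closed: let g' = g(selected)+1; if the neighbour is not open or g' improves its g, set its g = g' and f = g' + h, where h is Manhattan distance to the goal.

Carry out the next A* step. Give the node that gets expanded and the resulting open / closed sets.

step 1: expand (5,2) (f=7, h=3) → closed; open now [(3,0) g=2 f=7, (3,1) g=3 f=7, (5,3) g=5 f=7, (6,0) g=1 f=7, (6,2) g=5 f=9]

expanded=(5,2); open=[(3,0) g=2 f=7, (3,1) g=3 f=7, (5,3) g=5 f=7, (6,0) g=1 f=7, (6,2) g=5 f=9]; closed=[(4,0), (4,1), (4,2), (5,0), (5,2)]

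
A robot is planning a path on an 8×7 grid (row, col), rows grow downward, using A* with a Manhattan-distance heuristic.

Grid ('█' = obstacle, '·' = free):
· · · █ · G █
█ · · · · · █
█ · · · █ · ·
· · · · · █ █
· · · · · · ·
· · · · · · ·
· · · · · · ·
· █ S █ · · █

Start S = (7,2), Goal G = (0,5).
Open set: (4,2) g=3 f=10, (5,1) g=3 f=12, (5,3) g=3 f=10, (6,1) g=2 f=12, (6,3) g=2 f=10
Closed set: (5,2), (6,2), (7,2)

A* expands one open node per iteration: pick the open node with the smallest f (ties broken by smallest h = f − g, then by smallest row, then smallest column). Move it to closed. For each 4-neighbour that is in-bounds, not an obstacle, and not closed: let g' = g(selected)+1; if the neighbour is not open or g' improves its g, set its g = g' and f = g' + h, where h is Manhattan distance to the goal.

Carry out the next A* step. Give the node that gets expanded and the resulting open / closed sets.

expanded=(4,2); open=[(3,2) g=4 f=10, (4,1) g=4 f=12, (4,3) g=4 f=10, (5,1) g=3 f=12, (5,3) g=3 f=10, (6,1) g=2 f=12, (6,3) g=2 f=10]; closed=[(4,2), (5,2), (6,2), (7,2)]

step 1: expand (4,2) (f=10, h=7) → closed; open now [(3,2) g=4 f=10, (4,1) g=4 f=12, (4,3) g=4 f=10, (5,1) g=3 f=12, (5,3) g=3 f=10, (6,1) g=2 f=12, (6,3) g=2 f=10]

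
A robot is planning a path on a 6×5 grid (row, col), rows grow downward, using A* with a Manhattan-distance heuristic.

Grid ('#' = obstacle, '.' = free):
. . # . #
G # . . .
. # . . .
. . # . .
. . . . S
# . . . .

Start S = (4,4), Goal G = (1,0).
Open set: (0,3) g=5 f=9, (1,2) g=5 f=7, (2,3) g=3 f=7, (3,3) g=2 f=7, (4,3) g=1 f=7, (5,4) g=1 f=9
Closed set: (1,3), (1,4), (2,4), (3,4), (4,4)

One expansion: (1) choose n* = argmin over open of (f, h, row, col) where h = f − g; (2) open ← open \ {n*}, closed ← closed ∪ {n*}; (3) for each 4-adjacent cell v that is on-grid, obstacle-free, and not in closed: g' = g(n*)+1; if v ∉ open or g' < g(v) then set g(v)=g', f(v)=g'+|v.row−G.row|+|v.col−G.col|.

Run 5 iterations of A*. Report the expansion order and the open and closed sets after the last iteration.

step 1: expand (1,2) (f=7, h=2) → closed; open now [(0,3) g=5 f=9, (2,2) g=6 f=9, (2,3) g=3 f=7, (3,3) g=2 f=7, (4,3) g=1 f=7, (5,4) g=1 f=9]
step 2: expand (2,3) (f=7, h=4) → closed; open now [(0,3) g=5 f=9, (2,2) g=4 f=7, (3,3) g=2 f=7, (4,3) g=1 f=7, (5,4) g=1 f=9]
step 3: expand (2,2) (f=7, h=3) → closed; open now [(0,3) g=5 f=9, (3,3) g=2 f=7, (4,3) g=1 f=7, (5,4) g=1 f=9]
step 4: expand (3,3) (f=7, h=5) → closed; open now [(0,3) g=5 f=9, (4,3) g=1 f=7, (5,4) g=1 f=9]
step 5: expand (4,3) (f=7, h=6) → closed; open now [(0,3) g=5 f=9, (4,2) g=2 f=7, (5,3) g=2 f=9, (5,4) g=1 f=9]

order=[(1,2) → (2,3) → (2,2) → (3,3) → (4,3)]; open=[(0,3) g=5 f=9, (4,2) g=2 f=7, (5,3) g=2 f=9, (5,4) g=1 f=9]; closed=[(1,2), (1,3), (1,4), (2,2), (2,3), (2,4), (3,3), (3,4), (4,3), (4,4)]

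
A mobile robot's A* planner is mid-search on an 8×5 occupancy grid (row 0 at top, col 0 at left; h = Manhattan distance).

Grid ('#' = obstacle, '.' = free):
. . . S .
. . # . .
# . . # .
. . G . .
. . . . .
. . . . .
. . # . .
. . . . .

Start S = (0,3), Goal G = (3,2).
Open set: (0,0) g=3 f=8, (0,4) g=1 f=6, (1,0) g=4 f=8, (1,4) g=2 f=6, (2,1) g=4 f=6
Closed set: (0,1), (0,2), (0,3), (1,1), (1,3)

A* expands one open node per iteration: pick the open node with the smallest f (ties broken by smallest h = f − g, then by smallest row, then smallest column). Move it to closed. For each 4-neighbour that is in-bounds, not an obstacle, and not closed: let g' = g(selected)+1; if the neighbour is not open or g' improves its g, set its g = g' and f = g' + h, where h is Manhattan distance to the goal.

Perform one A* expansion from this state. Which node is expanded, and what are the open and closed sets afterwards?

step 1: expand (2,1) (f=6, h=2) → closed; open now [(0,0) g=3 f=8, (0,4) g=1 f=6, (1,0) g=4 f=8, (1,4) g=2 f=6, (2,2) g=5 f=6, (3,1) g=5 f=6]

expanded=(2,1); open=[(0,0) g=3 f=8, (0,4) g=1 f=6, (1,0) g=4 f=8, (1,4) g=2 f=6, (2,2) g=5 f=6, (3,1) g=5 f=6]; closed=[(0,1), (0,2), (0,3), (1,1), (1,3), (2,1)]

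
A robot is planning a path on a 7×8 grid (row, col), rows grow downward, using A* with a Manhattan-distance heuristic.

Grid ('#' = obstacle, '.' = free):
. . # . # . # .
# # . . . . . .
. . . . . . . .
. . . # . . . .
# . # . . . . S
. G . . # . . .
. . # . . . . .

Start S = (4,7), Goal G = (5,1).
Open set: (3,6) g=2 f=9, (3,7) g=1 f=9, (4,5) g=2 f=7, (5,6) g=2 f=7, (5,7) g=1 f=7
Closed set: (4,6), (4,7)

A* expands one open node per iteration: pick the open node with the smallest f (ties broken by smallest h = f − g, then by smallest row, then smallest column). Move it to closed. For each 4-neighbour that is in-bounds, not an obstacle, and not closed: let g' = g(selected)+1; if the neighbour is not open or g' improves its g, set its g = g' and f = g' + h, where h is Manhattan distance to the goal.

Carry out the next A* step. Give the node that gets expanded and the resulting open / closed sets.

expanded=(4,5); open=[(3,5) g=3 f=9, (3,6) g=2 f=9, (3,7) g=1 f=9, (4,4) g=3 f=7, (5,5) g=3 f=7, (5,6) g=2 f=7, (5,7) g=1 f=7]; closed=[(4,5), (4,6), (4,7)]

step 1: expand (4,5) (f=7, h=5) → closed; open now [(3,5) g=3 f=9, (3,6) g=2 f=9, (3,7) g=1 f=9, (4,4) g=3 f=7, (5,5) g=3 f=7, (5,6) g=2 f=7, (5,7) g=1 f=7]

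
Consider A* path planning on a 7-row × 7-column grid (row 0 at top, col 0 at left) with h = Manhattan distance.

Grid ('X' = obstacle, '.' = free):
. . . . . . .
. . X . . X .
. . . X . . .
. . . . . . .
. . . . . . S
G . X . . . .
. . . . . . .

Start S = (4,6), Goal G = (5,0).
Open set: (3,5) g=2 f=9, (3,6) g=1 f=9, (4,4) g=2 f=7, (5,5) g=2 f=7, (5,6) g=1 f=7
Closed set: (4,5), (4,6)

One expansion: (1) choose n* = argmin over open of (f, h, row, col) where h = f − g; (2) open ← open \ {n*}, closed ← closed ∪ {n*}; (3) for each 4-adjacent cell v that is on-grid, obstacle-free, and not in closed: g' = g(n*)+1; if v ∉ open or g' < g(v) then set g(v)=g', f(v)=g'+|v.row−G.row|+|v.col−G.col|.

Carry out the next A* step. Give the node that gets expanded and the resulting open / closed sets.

step 1: expand (4,4) (f=7, h=5) → closed; open now [(3,4) g=3 f=9, (3,5) g=2 f=9, (3,6) g=1 f=9, (4,3) g=3 f=7, (5,4) g=3 f=7, (5,5) g=2 f=7, (5,6) g=1 f=7]

expanded=(4,4); open=[(3,4) g=3 f=9, (3,5) g=2 f=9, (3,6) g=1 f=9, (4,3) g=3 f=7, (5,4) g=3 f=7, (5,5) g=2 f=7, (5,6) g=1 f=7]; closed=[(4,4), (4,5), (4,6)]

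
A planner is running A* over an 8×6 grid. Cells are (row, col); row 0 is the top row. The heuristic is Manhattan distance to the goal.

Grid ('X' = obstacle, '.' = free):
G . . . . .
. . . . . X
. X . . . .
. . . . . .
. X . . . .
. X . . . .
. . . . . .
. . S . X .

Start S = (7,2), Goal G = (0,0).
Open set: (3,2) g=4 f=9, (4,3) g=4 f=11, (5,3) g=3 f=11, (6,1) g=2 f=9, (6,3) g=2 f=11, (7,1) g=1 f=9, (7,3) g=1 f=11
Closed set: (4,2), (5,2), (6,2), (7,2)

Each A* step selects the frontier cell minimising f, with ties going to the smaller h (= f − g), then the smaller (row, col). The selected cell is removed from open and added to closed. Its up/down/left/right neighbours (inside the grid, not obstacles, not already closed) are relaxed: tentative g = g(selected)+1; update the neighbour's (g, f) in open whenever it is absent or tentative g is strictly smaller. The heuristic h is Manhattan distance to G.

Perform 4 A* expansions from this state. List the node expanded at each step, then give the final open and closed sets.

step 1: expand (3,2) (f=9, h=5) → closed; open now [(2,2) g=5 f=9, (3,1) g=5 f=9, (3,3) g=5 f=11, (4,3) g=4 f=11, (5,3) g=3 f=11, (6,1) g=2 f=9, (6,3) g=2 f=11, (7,1) g=1 f=9, (7,3) g=1 f=11]
step 2: expand (2,2) (f=9, h=4) → closed; open now [(1,2) g=6 f=9, (2,3) g=6 f=11, (3,1) g=5 f=9, (3,3) g=5 f=11, (4,3) g=4 f=11, (5,3) g=3 f=11, (6,1) g=2 f=9, (6,3) g=2 f=11, (7,1) g=1 f=9, (7,3) g=1 f=11]
step 3: expand (1,2) (f=9, h=3) → closed; open now [(0,2) g=7 f=9, (1,1) g=7 f=9, (1,3) g=7 f=11, (2,3) g=6 f=11, (3,1) g=5 f=9, (3,3) g=5 f=11, (4,3) g=4 f=11, (5,3) g=3 f=11, (6,1) g=2 f=9, (6,3) g=2 f=11, (7,1) g=1 f=9, (7,3) g=1 f=11]
step 4: expand (0,2) (f=9, h=2) → closed; open now [(0,1) g=8 f=9, (0,3) g=8 f=11, (1,1) g=7 f=9, (1,3) g=7 f=11, (2,3) g=6 f=11, (3,1) g=5 f=9, (3,3) g=5 f=11, (4,3) g=4 f=11, (5,3) g=3 f=11, (6,1) g=2 f=9, (6,3) g=2 f=11, (7,1) g=1 f=9, (7,3) g=1 f=11]

order=[(3,2) → (2,2) → (1,2) → (0,2)]; open=[(0,1) g=8 f=9, (0,3) g=8 f=11, (1,1) g=7 f=9, (1,3) g=7 f=11, (2,3) g=6 f=11, (3,1) g=5 f=9, (3,3) g=5 f=11, (4,3) g=4 f=11, (5,3) g=3 f=11, (6,1) g=2 f=9, (6,3) g=2 f=11, (7,1) g=1 f=9, (7,3) g=1 f=11]; closed=[(0,2), (1,2), (2,2), (3,2), (4,2), (5,2), (6,2), (7,2)]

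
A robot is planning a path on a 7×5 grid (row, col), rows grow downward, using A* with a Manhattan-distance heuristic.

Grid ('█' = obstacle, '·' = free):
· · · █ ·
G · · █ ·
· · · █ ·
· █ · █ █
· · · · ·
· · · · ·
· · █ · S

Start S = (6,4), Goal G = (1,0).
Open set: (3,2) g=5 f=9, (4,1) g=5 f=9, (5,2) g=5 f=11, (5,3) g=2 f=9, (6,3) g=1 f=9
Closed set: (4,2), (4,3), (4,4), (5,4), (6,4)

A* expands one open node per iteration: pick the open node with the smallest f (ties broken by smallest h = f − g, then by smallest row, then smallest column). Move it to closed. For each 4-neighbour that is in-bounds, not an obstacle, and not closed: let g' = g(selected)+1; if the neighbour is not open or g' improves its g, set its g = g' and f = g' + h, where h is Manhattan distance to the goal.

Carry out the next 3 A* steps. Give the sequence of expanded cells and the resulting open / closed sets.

order=[(3,2) → (2,2) → (1,2)]; open=[(0,2) g=8 f=11, (1,1) g=8 f=9, (2,1) g=7 f=9, (4,1) g=5 f=9, (5,2) g=5 f=11, (5,3) g=2 f=9, (6,3) g=1 f=9]; closed=[(1,2), (2,2), (3,2), (4,2), (4,3), (4,4), (5,4), (6,4)]

step 1: expand (3,2) (f=9, h=4) → closed; open now [(2,2) g=6 f=9, (4,1) g=5 f=9, (5,2) g=5 f=11, (5,3) g=2 f=9, (6,3) g=1 f=9]
step 2: expand (2,2) (f=9, h=3) → closed; open now [(1,2) g=7 f=9, (2,1) g=7 f=9, (4,1) g=5 f=9, (5,2) g=5 f=11, (5,3) g=2 f=9, (6,3) g=1 f=9]
step 3: expand (1,2) (f=9, h=2) → closed; open now [(0,2) g=8 f=11, (1,1) g=8 f=9, (2,1) g=7 f=9, (4,1) g=5 f=9, (5,2) g=5 f=11, (5,3) g=2 f=9, (6,3) g=1 f=9]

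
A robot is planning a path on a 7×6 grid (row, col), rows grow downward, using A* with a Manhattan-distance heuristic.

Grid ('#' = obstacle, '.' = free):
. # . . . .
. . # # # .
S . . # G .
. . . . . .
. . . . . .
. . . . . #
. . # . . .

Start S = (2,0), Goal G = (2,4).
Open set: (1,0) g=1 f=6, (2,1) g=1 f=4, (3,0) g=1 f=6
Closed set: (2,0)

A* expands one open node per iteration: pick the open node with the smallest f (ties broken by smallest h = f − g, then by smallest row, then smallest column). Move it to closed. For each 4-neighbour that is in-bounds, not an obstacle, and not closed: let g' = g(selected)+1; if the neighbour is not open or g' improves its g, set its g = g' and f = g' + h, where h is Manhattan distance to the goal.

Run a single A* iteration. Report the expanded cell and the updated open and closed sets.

expanded=(2,1); open=[(1,0) g=1 f=6, (1,1) g=2 f=6, (2,2) g=2 f=4, (3,0) g=1 f=6, (3,1) g=2 f=6]; closed=[(2,0), (2,1)]

step 1: expand (2,1) (f=4, h=3) → closed; open now [(1,0) g=1 f=6, (1,1) g=2 f=6, (2,2) g=2 f=4, (3,0) g=1 f=6, (3,1) g=2 f=6]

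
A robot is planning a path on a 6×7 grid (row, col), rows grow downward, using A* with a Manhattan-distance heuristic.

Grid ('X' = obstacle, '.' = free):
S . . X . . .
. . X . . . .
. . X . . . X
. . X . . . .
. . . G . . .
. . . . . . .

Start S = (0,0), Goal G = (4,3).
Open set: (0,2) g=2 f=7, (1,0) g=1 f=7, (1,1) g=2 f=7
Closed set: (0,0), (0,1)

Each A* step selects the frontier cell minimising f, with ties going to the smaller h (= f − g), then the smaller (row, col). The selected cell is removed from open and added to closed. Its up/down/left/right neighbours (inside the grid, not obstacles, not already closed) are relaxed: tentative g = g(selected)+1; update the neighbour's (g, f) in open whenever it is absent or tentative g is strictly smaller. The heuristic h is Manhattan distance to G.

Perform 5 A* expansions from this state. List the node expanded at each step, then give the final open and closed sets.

order=[(0,2) → (1,1) → (2,1) → (3,1) → (4,1)]; open=[(1,0) g=1 f=7, (2,0) g=4 f=9, (3,0) g=5 f=9, (4,0) g=6 f=9, (4,2) g=6 f=7, (5,1) g=6 f=9]; closed=[(0,0), (0,1), (0,2), (1,1), (2,1), (3,1), (4,1)]

step 1: expand (0,2) (f=7, h=5) → closed; open now [(1,0) g=1 f=7, (1,1) g=2 f=7]
step 2: expand (1,1) (f=7, h=5) → closed; open now [(1,0) g=1 f=7, (2,1) g=3 f=7]
step 3: expand (2,1) (f=7, h=4) → closed; open now [(1,0) g=1 f=7, (2,0) g=4 f=9, (3,1) g=4 f=7]
step 4: expand (3,1) (f=7, h=3) → closed; open now [(1,0) g=1 f=7, (2,0) g=4 f=9, (3,0) g=5 f=9, (4,1) g=5 f=7]
step 5: expand (4,1) (f=7, h=2) → closed; open now [(1,0) g=1 f=7, (2,0) g=4 f=9, (3,0) g=5 f=9, (4,0) g=6 f=9, (4,2) g=6 f=7, (5,1) g=6 f=9]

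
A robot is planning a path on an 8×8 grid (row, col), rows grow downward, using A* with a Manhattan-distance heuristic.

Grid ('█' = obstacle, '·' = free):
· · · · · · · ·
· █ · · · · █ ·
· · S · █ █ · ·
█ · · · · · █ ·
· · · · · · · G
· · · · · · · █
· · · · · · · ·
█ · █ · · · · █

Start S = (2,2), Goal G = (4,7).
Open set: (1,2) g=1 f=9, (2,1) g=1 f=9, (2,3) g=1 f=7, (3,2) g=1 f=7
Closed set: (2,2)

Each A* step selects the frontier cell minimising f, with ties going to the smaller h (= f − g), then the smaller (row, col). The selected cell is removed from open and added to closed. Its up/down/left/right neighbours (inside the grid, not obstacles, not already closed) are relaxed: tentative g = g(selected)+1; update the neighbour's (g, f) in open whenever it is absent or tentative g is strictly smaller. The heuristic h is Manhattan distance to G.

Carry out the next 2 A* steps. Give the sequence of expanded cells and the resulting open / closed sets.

order=[(2,3) → (3,3)]; open=[(1,2) g=1 f=9, (1,3) g=2 f=9, (2,1) g=1 f=9, (3,2) g=1 f=7, (3,4) g=3 f=7, (4,3) g=3 f=7]; closed=[(2,2), (2,3), (3,3)]

step 1: expand (2,3) (f=7, h=6) → closed; open now [(1,2) g=1 f=9, (1,3) g=2 f=9, (2,1) g=1 f=9, (3,2) g=1 f=7, (3,3) g=2 f=7]
step 2: expand (3,3) (f=7, h=5) → closed; open now [(1,2) g=1 f=9, (1,3) g=2 f=9, (2,1) g=1 f=9, (3,2) g=1 f=7, (3,4) g=3 f=7, (4,3) g=3 f=7]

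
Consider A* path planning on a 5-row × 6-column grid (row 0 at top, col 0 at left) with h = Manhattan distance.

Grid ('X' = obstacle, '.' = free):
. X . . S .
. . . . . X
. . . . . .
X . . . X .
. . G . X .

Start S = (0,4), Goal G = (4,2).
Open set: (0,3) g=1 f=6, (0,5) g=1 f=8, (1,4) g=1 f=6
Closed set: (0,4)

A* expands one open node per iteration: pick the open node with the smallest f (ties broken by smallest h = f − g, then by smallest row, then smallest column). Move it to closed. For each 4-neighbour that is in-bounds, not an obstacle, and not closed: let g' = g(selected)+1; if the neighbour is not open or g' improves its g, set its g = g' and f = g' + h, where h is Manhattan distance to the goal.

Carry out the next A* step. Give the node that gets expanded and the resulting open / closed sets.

step 1: expand (0,3) (f=6, h=5) → closed; open now [(0,2) g=2 f=6, (0,5) g=1 f=8, (1,3) g=2 f=6, (1,4) g=1 f=6]

expanded=(0,3); open=[(0,2) g=2 f=6, (0,5) g=1 f=8, (1,3) g=2 f=6, (1,4) g=1 f=6]; closed=[(0,3), (0,4)]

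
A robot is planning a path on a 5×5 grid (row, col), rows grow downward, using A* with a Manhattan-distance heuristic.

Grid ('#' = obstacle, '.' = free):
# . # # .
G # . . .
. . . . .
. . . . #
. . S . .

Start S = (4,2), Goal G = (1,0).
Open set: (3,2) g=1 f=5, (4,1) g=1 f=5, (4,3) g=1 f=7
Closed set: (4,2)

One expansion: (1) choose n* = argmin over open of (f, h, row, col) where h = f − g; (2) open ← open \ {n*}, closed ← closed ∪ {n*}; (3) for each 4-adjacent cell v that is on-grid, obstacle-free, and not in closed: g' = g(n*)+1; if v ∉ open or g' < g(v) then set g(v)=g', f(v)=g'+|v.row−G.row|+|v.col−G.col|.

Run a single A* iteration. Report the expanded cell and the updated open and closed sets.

expanded=(3,2); open=[(2,2) g=2 f=5, (3,1) g=2 f=5, (3,3) g=2 f=7, (4,1) g=1 f=5, (4,3) g=1 f=7]; closed=[(3,2), (4,2)]

step 1: expand (3,2) (f=5, h=4) → closed; open now [(2,2) g=2 f=5, (3,1) g=2 f=5, (3,3) g=2 f=7, (4,1) g=1 f=5, (4,3) g=1 f=7]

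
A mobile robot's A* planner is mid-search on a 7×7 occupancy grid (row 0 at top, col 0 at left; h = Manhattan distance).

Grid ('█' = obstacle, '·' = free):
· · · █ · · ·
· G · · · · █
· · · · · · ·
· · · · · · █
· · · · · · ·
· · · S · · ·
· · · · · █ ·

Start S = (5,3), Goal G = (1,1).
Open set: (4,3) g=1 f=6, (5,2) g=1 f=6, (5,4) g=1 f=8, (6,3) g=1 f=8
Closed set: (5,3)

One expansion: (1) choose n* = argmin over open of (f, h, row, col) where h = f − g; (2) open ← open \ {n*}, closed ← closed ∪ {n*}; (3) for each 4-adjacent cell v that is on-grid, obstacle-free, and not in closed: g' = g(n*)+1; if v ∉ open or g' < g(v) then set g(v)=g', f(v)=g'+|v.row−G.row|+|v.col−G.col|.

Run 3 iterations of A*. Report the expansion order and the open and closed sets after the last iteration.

order=[(4,3) → (3,3) → (2,3)]; open=[(1,3) g=4 f=6, (2,2) g=4 f=6, (2,4) g=4 f=8, (3,2) g=3 f=6, (3,4) g=3 f=8, (4,2) g=2 f=6, (4,4) g=2 f=8, (5,2) g=1 f=6, (5,4) g=1 f=8, (6,3) g=1 f=8]; closed=[(2,3), (3,3), (4,3), (5,3)]

step 1: expand (4,3) (f=6, h=5) → closed; open now [(3,3) g=2 f=6, (4,2) g=2 f=6, (4,4) g=2 f=8, (5,2) g=1 f=6, (5,4) g=1 f=8, (6,3) g=1 f=8]
step 2: expand (3,3) (f=6, h=4) → closed; open now [(2,3) g=3 f=6, (3,2) g=3 f=6, (3,4) g=3 f=8, (4,2) g=2 f=6, (4,4) g=2 f=8, (5,2) g=1 f=6, (5,4) g=1 f=8, (6,3) g=1 f=8]
step 3: expand (2,3) (f=6, h=3) → closed; open now [(1,3) g=4 f=6, (2,2) g=4 f=6, (2,4) g=4 f=8, (3,2) g=3 f=6, (3,4) g=3 f=8, (4,2) g=2 f=6, (4,4) g=2 f=8, (5,2) g=1 f=6, (5,4) g=1 f=8, (6,3) g=1 f=8]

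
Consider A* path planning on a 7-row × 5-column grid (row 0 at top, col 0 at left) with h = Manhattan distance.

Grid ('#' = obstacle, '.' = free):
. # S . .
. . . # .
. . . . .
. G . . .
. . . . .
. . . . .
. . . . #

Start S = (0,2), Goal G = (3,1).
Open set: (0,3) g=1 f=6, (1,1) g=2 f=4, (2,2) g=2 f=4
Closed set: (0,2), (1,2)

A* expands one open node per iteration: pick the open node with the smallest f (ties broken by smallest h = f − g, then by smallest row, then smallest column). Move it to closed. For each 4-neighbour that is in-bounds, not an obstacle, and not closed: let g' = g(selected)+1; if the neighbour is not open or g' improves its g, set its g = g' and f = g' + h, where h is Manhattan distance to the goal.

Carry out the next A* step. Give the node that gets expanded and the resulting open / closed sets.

expanded=(1,1); open=[(0,3) g=1 f=6, (1,0) g=3 f=6, (2,1) g=3 f=4, (2,2) g=2 f=4]; closed=[(0,2), (1,1), (1,2)]

step 1: expand (1,1) (f=4, h=2) → closed; open now [(0,3) g=1 f=6, (1,0) g=3 f=6, (2,1) g=3 f=4, (2,2) g=2 f=4]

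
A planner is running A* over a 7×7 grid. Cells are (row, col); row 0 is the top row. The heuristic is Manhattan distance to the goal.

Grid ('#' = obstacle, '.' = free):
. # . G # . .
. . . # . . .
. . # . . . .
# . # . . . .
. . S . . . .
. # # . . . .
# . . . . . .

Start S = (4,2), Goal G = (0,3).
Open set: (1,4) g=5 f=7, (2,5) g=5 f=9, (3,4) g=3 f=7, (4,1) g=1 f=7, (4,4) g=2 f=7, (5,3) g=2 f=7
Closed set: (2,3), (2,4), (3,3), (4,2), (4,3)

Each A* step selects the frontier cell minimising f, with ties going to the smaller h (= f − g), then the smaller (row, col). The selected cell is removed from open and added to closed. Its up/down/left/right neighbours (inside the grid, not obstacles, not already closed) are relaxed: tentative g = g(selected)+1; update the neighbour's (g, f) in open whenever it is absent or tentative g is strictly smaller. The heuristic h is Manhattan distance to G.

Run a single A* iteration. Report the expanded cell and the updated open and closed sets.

step 1: expand (1,4) (f=7, h=2) → closed; open now [(1,5) g=6 f=9, (2,5) g=5 f=9, (3,4) g=3 f=7, (4,1) g=1 f=7, (4,4) g=2 f=7, (5,3) g=2 f=7]

expanded=(1,4); open=[(1,5) g=6 f=9, (2,5) g=5 f=9, (3,4) g=3 f=7, (4,1) g=1 f=7, (4,4) g=2 f=7, (5,3) g=2 f=7]; closed=[(1,4), (2,3), (2,4), (3,3), (4,2), (4,3)]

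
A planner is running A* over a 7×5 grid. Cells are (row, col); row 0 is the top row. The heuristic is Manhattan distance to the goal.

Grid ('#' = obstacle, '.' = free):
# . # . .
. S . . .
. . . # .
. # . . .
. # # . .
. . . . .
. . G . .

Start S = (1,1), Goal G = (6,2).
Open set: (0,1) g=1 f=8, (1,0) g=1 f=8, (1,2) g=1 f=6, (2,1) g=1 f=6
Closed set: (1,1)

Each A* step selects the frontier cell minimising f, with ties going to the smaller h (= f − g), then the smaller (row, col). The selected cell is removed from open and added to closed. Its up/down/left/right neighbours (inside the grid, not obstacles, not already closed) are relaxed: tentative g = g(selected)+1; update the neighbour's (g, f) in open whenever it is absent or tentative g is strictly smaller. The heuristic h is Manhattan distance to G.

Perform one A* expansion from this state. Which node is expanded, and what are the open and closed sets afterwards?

step 1: expand (1,2) (f=6, h=5) → closed; open now [(0,1) g=1 f=8, (1,0) g=1 f=8, (1,3) g=2 f=8, (2,1) g=1 f=6, (2,2) g=2 f=6]

expanded=(1,2); open=[(0,1) g=1 f=8, (1,0) g=1 f=8, (1,3) g=2 f=8, (2,1) g=1 f=6, (2,2) g=2 f=6]; closed=[(1,1), (1,2)]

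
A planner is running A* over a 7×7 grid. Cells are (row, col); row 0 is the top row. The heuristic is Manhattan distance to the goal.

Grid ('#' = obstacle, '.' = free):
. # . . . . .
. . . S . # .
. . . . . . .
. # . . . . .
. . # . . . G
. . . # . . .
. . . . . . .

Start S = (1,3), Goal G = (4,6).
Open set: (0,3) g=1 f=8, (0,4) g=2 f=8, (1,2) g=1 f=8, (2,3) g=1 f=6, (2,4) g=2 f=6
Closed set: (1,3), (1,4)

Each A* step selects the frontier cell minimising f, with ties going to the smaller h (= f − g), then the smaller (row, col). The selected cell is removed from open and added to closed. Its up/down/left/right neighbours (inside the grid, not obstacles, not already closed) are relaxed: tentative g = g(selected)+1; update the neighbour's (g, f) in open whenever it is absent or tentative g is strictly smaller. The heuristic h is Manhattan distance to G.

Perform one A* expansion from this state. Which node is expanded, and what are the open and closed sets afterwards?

expanded=(2,4); open=[(0,3) g=1 f=8, (0,4) g=2 f=8, (1,2) g=1 f=8, (2,3) g=1 f=6, (2,5) g=3 f=6, (3,4) g=3 f=6]; closed=[(1,3), (1,4), (2,4)]

step 1: expand (2,4) (f=6, h=4) → closed; open now [(0,3) g=1 f=8, (0,4) g=2 f=8, (1,2) g=1 f=8, (2,3) g=1 f=6, (2,5) g=3 f=6, (3,4) g=3 f=6]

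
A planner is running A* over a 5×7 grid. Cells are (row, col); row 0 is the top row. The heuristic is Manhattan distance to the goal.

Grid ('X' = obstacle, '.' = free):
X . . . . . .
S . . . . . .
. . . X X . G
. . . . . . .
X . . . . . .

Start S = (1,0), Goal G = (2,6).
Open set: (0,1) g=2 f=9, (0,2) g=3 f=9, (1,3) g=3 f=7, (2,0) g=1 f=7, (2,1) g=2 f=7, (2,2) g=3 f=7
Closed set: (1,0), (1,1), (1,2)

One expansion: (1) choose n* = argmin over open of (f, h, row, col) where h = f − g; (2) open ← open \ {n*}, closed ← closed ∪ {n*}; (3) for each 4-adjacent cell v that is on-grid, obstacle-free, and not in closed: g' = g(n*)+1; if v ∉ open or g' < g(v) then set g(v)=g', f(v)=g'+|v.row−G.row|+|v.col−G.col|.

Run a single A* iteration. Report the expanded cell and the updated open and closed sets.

step 1: expand (1,3) (f=7, h=4) → closed; open now [(0,1) g=2 f=9, (0,2) g=3 f=9, (0,3) g=4 f=9, (1,4) g=4 f=7, (2,0) g=1 f=7, (2,1) g=2 f=7, (2,2) g=3 f=7]

expanded=(1,3); open=[(0,1) g=2 f=9, (0,2) g=3 f=9, (0,3) g=4 f=9, (1,4) g=4 f=7, (2,0) g=1 f=7, (2,1) g=2 f=7, (2,2) g=3 f=7]; closed=[(1,0), (1,1), (1,2), (1,3)]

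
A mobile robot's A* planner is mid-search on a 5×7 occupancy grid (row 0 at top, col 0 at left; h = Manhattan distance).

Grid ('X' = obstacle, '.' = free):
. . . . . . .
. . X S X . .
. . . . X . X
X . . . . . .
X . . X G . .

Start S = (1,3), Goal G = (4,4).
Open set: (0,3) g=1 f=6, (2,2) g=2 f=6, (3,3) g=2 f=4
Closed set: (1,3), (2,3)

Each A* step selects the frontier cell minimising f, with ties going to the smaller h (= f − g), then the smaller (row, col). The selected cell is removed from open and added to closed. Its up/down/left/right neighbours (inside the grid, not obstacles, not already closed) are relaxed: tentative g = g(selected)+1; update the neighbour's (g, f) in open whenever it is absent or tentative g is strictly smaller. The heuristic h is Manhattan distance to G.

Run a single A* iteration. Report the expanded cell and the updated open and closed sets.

step 1: expand (3,3) (f=4, h=2) → closed; open now [(0,3) g=1 f=6, (2,2) g=2 f=6, (3,2) g=3 f=6, (3,4) g=3 f=4]

expanded=(3,3); open=[(0,3) g=1 f=6, (2,2) g=2 f=6, (3,2) g=3 f=6, (3,4) g=3 f=4]; closed=[(1,3), (2,3), (3,3)]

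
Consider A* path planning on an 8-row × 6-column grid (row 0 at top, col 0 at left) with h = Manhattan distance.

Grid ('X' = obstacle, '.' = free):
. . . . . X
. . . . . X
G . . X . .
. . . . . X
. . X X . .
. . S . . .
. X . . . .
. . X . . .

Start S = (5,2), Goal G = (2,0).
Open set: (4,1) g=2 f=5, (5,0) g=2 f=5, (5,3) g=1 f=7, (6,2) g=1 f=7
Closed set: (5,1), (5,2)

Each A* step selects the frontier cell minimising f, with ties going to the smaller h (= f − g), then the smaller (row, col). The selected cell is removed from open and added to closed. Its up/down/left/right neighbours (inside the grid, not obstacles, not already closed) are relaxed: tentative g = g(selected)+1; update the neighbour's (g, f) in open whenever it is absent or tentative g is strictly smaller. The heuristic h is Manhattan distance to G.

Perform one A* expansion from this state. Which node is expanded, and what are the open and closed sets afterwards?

step 1: expand (4,1) (f=5, h=3) → closed; open now [(3,1) g=3 f=5, (4,0) g=3 f=5, (5,0) g=2 f=5, (5,3) g=1 f=7, (6,2) g=1 f=7]

expanded=(4,1); open=[(3,1) g=3 f=5, (4,0) g=3 f=5, (5,0) g=2 f=5, (5,3) g=1 f=7, (6,2) g=1 f=7]; closed=[(4,1), (5,1), (5,2)]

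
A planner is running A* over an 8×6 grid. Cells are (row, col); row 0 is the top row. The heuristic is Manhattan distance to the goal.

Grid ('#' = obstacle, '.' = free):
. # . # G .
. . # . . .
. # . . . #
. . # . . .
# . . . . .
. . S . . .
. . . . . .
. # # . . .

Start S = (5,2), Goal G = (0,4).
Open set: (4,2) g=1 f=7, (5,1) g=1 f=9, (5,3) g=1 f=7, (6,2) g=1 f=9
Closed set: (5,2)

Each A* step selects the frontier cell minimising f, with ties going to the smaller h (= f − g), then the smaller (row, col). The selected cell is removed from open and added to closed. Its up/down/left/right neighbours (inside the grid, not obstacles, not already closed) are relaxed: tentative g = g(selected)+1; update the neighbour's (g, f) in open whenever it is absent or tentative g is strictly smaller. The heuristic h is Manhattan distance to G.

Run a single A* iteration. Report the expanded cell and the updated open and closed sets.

step 1: expand (4,2) (f=7, h=6) → closed; open now [(4,1) g=2 f=9, (4,3) g=2 f=7, (5,1) g=1 f=9, (5,3) g=1 f=7, (6,2) g=1 f=9]

expanded=(4,2); open=[(4,1) g=2 f=9, (4,3) g=2 f=7, (5,1) g=1 f=9, (5,3) g=1 f=7, (6,2) g=1 f=9]; closed=[(4,2), (5,2)]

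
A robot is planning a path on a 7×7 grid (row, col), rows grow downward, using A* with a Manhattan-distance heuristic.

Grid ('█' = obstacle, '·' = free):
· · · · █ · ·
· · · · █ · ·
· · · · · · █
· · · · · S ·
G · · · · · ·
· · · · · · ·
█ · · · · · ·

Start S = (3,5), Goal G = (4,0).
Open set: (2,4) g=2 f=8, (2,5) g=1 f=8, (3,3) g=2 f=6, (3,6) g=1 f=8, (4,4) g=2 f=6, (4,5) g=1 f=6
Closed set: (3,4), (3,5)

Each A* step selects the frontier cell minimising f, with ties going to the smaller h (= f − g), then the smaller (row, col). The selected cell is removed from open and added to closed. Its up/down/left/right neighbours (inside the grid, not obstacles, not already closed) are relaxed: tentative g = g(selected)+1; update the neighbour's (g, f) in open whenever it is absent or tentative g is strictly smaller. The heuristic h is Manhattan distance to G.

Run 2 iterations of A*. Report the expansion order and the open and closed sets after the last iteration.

step 1: expand (3,3) (f=6, h=4) → closed; open now [(2,3) g=3 f=8, (2,4) g=2 f=8, (2,5) g=1 f=8, (3,2) g=3 f=6, (3,6) g=1 f=8, (4,3) g=3 f=6, (4,4) g=2 f=6, (4,5) g=1 f=6]
step 2: expand (3,2) (f=6, h=3) → closed; open now [(2,2) g=4 f=8, (2,3) g=3 f=8, (2,4) g=2 f=8, (2,5) g=1 f=8, (3,1) g=4 f=6, (3,6) g=1 f=8, (4,2) g=4 f=6, (4,3) g=3 f=6, (4,4) g=2 f=6, (4,5) g=1 f=6]

order=[(3,3) → (3,2)]; open=[(2,2) g=4 f=8, (2,3) g=3 f=8, (2,4) g=2 f=8, (2,5) g=1 f=8, (3,1) g=4 f=6, (3,6) g=1 f=8, (4,2) g=4 f=6, (4,3) g=3 f=6, (4,4) g=2 f=6, (4,5) g=1 f=6]; closed=[(3,2), (3,3), (3,4), (3,5)]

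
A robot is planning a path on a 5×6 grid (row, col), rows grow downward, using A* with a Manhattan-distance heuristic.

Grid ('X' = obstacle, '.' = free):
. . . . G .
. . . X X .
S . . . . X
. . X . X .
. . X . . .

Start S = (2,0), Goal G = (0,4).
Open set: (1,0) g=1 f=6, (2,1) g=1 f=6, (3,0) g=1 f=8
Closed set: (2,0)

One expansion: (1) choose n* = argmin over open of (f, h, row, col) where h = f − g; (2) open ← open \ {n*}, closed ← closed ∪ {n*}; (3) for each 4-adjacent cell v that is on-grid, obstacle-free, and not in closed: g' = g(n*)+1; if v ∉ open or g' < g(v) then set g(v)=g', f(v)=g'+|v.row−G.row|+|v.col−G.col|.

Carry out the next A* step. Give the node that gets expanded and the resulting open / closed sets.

expanded=(1,0); open=[(0,0) g=2 f=6, (1,1) g=2 f=6, (2,1) g=1 f=6, (3,0) g=1 f=8]; closed=[(1,0), (2,0)]

step 1: expand (1,0) (f=6, h=5) → closed; open now [(0,0) g=2 f=6, (1,1) g=2 f=6, (2,1) g=1 f=6, (3,0) g=1 f=8]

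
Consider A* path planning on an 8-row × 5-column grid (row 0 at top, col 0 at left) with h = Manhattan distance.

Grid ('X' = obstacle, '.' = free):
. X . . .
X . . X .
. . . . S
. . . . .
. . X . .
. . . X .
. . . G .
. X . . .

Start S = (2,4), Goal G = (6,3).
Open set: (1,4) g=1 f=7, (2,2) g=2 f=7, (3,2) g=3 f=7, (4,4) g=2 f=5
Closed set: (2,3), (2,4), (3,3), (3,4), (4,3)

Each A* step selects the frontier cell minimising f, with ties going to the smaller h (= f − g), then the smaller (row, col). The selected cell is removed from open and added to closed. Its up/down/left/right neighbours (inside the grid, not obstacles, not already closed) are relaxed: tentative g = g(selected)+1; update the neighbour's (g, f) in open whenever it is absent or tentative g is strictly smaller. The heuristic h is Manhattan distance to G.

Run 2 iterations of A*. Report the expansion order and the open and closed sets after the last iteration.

order=[(4,4) → (5,4)]; open=[(1,4) g=1 f=7, (2,2) g=2 f=7, (3,2) g=3 f=7, (6,4) g=4 f=5]; closed=[(2,3), (2,4), (3,3), (3,4), (4,3), (4,4), (5,4)]

step 1: expand (4,4) (f=5, h=3) → closed; open now [(1,4) g=1 f=7, (2,2) g=2 f=7, (3,2) g=3 f=7, (5,4) g=3 f=5]
step 2: expand (5,4) (f=5, h=2) → closed; open now [(1,4) g=1 f=7, (2,2) g=2 f=7, (3,2) g=3 f=7, (6,4) g=4 f=5]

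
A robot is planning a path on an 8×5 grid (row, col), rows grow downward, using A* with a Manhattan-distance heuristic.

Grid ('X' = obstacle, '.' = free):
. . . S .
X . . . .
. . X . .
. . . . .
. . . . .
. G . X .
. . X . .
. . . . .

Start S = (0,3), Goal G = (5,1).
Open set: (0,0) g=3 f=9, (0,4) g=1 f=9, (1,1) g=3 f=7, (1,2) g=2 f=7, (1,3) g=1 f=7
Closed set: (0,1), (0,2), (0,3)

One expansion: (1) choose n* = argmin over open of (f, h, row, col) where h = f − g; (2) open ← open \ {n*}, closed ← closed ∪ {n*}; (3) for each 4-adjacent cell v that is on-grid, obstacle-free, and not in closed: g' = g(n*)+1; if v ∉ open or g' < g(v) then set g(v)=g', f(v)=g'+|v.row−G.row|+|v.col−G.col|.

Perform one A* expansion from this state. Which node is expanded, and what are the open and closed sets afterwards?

step 1: expand (1,1) (f=7, h=4) → closed; open now [(0,0) g=3 f=9, (0,4) g=1 f=9, (1,2) g=2 f=7, (1,3) g=1 f=7, (2,1) g=4 f=7]

expanded=(1,1); open=[(0,0) g=3 f=9, (0,4) g=1 f=9, (1,2) g=2 f=7, (1,3) g=1 f=7, (2,1) g=4 f=7]; closed=[(0,1), (0,2), (0,3), (1,1)]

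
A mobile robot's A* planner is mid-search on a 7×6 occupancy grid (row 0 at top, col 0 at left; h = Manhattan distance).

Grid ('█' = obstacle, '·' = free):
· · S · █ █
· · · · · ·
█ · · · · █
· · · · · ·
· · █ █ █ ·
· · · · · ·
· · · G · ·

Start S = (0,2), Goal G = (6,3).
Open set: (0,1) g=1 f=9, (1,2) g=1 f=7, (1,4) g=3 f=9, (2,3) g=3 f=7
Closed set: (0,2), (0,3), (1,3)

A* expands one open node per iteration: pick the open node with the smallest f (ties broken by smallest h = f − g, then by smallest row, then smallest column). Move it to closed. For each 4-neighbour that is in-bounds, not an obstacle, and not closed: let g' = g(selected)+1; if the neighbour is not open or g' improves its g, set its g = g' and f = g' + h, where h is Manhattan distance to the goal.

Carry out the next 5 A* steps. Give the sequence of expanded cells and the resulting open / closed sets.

order=[(2,3) → (3,3) → (1,2) → (2,2) → (3,2)]; open=[(0,1) g=1 f=9, (1,1) g=2 f=9, (1,4) g=3 f=9, (2,1) g=3 f=9, (2,4) g=4 f=9, (3,1) g=4 f=9, (3,4) g=5 f=9]; closed=[(0,2), (0,3), (1,2), (1,3), (2,2), (2,3), (3,2), (3,3)]

step 1: expand (2,3) (f=7, h=4) → closed; open now [(0,1) g=1 f=9, (1,2) g=1 f=7, (1,4) g=3 f=9, (2,2) g=4 f=9, (2,4) g=4 f=9, (3,3) g=4 f=7]
step 2: expand (3,3) (f=7, h=3) → closed; open now [(0,1) g=1 f=9, (1,2) g=1 f=7, (1,4) g=3 f=9, (2,2) g=4 f=9, (2,4) g=4 f=9, (3,2) g=5 f=9, (3,4) g=5 f=9]
step 3: expand (1,2) (f=7, h=6) → closed; open now [(0,1) g=1 f=9, (1,1) g=2 f=9, (1,4) g=3 f=9, (2,2) g=2 f=7, (2,4) g=4 f=9, (3,2) g=5 f=9, (3,4) g=5 f=9]
step 4: expand (2,2) (f=7, h=5) → closed; open now [(0,1) g=1 f=9, (1,1) g=2 f=9, (1,4) g=3 f=9, (2,1) g=3 f=9, (2,4) g=4 f=9, (3,2) g=3 f=7, (3,4) g=5 f=9]
step 5: expand (3,2) (f=7, h=4) → closed; open now [(0,1) g=1 f=9, (1,1) g=2 f=9, (1,4) g=3 f=9, (2,1) g=3 f=9, (2,4) g=4 f=9, (3,1) g=4 f=9, (3,4) g=5 f=9]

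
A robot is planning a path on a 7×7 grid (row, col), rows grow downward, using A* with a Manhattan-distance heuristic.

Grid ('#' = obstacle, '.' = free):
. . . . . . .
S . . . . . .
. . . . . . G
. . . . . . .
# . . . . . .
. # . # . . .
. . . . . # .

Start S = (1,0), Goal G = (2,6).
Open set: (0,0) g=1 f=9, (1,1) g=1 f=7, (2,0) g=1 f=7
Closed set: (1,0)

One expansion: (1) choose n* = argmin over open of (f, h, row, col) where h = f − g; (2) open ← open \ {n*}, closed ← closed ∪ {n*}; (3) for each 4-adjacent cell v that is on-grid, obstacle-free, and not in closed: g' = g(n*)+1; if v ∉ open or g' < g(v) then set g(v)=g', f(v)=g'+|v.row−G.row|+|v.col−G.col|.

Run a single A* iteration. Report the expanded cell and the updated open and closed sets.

step 1: expand (1,1) (f=7, h=6) → closed; open now [(0,0) g=1 f=9, (0,1) g=2 f=9, (1,2) g=2 f=7, (2,0) g=1 f=7, (2,1) g=2 f=7]

expanded=(1,1); open=[(0,0) g=1 f=9, (0,1) g=2 f=9, (1,2) g=2 f=7, (2,0) g=1 f=7, (2,1) g=2 f=7]; closed=[(1,0), (1,1)]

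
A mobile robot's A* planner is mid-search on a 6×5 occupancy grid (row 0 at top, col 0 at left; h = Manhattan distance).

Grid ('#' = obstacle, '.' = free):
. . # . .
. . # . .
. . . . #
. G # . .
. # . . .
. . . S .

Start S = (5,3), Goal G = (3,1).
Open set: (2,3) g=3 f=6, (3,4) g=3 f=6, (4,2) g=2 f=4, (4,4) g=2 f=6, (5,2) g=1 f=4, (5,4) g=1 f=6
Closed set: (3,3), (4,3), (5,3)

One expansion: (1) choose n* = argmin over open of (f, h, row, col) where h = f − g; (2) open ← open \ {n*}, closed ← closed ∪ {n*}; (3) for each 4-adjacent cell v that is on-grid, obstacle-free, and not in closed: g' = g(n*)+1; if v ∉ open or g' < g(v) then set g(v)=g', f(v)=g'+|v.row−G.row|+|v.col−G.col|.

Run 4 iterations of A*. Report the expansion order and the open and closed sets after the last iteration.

step 1: expand (4,2) (f=4, h=2) → closed; open now [(2,3) g=3 f=6, (3,4) g=3 f=6, (4,4) g=2 f=6, (5,2) g=1 f=4, (5,4) g=1 f=6]
step 2: expand (5,2) (f=4, h=3) → closed; open now [(2,3) g=3 f=6, (3,4) g=3 f=6, (4,4) g=2 f=6, (5,1) g=2 f=4, (5,4) g=1 f=6]
step 3: expand (5,1) (f=4, h=2) → closed; open now [(2,3) g=3 f=6, (3,4) g=3 f=6, (4,4) g=2 f=6, (5,0) g=3 f=6, (5,4) g=1 f=6]
step 4: expand (2,3) (f=6, h=3) → closed; open now [(1,3) g=4 f=8, (2,2) g=4 f=6, (3,4) g=3 f=6, (4,4) g=2 f=6, (5,0) g=3 f=6, (5,4) g=1 f=6]

order=[(4,2) → (5,2) → (5,1) → (2,3)]; open=[(1,3) g=4 f=8, (2,2) g=4 f=6, (3,4) g=3 f=6, (4,4) g=2 f=6, (5,0) g=3 f=6, (5,4) g=1 f=6]; closed=[(2,3), (3,3), (4,2), (4,3), (5,1), (5,2), (5,3)]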